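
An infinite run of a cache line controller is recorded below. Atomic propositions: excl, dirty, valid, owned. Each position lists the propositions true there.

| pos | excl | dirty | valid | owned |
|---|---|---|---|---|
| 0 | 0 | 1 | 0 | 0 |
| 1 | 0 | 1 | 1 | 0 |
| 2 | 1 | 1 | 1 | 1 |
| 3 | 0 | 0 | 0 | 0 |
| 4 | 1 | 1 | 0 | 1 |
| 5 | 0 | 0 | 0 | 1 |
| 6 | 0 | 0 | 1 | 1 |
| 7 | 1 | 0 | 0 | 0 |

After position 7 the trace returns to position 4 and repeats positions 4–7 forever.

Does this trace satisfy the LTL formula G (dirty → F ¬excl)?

Satisfied

dirty → F ¬excl holds at every position 0..7, and those are all positions ever visited, so G (dirty → F ¬excl) holds.
Positions where dirty holds: 0, 1, 2, 4.
Check F ¬excl at each: 0→ok, 1→ok, 2→ok, 4→ok.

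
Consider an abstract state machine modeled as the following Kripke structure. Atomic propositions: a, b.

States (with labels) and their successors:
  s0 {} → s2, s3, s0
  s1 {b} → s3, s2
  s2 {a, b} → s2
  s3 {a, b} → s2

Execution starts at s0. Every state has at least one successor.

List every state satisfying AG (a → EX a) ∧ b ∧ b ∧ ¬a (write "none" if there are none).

{s1}

States satisfying a → EX a: {s0, s1, s2, s3}.
States satisfying AG (a → EX a): {s0, s1, s2, s3}.
States satisfying ¬a: {s0, s1}.
States satisfying b ∧ ¬a: {s1}.
States satisfying b ∧ b ∧ ¬a: {s1}.
States satisfying AG (a → EX a) ∧ b ∧ b ∧ ¬a: {s1}.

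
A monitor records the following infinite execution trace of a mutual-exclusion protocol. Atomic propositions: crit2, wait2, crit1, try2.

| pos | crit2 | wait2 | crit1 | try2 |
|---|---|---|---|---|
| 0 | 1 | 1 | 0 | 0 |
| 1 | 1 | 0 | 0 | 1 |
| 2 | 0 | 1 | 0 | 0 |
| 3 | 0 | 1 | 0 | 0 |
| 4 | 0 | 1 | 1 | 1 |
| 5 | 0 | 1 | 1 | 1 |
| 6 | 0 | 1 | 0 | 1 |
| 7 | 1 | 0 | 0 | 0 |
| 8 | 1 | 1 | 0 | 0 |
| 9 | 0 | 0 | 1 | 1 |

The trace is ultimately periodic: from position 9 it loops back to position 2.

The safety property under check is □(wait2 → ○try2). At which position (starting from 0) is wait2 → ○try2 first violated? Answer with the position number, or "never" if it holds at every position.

2

Check wait2 → ○try2 at each position in order: 0 ✓, 1 ✓.
At position 2 the labels are {wait2} and the next position 3 has {wait2}, so wait2 → ○try2 is false there. This is the first violation.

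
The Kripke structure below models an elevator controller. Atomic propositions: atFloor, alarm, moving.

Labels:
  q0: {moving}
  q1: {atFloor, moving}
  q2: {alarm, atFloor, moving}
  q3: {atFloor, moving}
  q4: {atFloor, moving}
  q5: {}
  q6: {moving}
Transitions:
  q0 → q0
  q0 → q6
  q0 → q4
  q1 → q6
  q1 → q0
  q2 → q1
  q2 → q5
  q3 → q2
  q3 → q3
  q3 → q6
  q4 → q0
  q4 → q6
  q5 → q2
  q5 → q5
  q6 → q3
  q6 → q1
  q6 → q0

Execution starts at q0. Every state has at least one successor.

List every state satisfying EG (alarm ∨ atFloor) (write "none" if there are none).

States satisfying alarm ∨ atFloor: {q1, q2, q3, q4}.
States satisfying EG (alarm ∨ atFloor): {q3}.

{q3}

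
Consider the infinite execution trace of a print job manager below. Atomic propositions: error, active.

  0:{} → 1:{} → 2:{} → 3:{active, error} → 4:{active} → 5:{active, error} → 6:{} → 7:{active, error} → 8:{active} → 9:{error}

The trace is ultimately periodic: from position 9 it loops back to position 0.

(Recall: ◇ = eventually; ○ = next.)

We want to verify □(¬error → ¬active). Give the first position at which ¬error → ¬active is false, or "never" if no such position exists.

4

Check ¬error → ¬active at each position in order: 0 ✓, 1 ✓, 2 ✓, 3 ✓.
At position 4 the labels are {active}, so ¬error → ¬active is false there. This is the first violation.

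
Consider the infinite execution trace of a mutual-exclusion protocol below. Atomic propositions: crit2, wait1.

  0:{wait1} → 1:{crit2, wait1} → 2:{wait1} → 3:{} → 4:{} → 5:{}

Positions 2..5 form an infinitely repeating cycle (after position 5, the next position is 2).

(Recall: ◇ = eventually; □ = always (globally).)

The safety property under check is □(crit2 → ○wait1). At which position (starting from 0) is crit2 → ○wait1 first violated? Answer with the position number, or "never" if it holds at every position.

never

crit2 → ○wait1 holds at every position 0..5, and those are all the positions the trace ever visits, so the invariant □(crit2 → ○wait1) is never violated.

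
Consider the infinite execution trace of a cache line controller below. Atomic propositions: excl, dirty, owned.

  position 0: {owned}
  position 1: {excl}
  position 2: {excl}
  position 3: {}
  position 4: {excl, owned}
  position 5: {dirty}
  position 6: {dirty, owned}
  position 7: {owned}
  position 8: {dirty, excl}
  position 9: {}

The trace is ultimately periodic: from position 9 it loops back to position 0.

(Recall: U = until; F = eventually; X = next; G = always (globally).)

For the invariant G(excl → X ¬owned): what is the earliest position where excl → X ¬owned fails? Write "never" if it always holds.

excl → X ¬owned holds at every position 0..9, and those are all the positions the trace ever visits, so the invariant G(excl → X ¬owned) is never violated.

never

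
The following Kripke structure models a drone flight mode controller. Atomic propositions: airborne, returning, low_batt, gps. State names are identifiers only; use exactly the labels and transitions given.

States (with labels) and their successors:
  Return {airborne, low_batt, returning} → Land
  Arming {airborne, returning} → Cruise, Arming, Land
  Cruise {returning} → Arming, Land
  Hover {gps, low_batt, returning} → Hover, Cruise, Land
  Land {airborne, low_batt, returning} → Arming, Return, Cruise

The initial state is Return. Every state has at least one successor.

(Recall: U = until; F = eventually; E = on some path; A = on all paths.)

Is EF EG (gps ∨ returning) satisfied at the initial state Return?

States satisfying EG (gps ∨ returning): {Return, Arming, Cruise, Hover, Land}.
States satisfying EF EG (gps ∨ returning): {Return, Arming, Cruise, Hover, Land}.
Some path from Return reaches a state where EG (gps ∨ returning) holds.
Return ∈ Sat(EF EG (gps ∨ returning)).

Satisfied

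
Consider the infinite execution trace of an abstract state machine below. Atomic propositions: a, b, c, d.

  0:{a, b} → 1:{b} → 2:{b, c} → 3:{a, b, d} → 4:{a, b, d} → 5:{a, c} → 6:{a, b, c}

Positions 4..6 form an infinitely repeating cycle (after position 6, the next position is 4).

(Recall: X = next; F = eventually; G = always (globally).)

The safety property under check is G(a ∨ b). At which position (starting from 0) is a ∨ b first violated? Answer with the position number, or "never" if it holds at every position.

never

a ∨ b holds at every position 0..6, and those are all the positions the trace ever visits, so the invariant G(a ∨ b) is never violated.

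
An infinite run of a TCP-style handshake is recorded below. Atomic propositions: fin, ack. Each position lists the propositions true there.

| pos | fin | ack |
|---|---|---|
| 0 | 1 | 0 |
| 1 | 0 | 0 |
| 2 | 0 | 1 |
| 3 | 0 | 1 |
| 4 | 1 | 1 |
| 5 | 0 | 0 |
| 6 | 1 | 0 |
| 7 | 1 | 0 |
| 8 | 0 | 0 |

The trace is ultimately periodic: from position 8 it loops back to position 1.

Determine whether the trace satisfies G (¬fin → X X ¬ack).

No

¬fin → X X ¬ack must hold at every position from 0 onward. It fails at position 1, so G (¬fin → X X ¬ack) is false.
Positions where ¬fin holds: 1, 2, 3, 5, 8.
Check X X ¬ack at each: 1→fails, 2→fails, 3→ok, 5→ok, 8→fails.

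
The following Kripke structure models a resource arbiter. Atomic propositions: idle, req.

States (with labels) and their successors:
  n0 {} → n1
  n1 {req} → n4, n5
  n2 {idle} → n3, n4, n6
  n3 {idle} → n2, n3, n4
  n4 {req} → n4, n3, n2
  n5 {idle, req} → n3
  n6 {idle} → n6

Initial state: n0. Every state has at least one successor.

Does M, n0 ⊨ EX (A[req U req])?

Yes

States satisfying A[req U req]: {n1, n4, n5}.
States satisfying EX (A[req U req]): {n0, n1, n2, n3, n4}.
n0 ∈ Sat(EX (A[req U req])).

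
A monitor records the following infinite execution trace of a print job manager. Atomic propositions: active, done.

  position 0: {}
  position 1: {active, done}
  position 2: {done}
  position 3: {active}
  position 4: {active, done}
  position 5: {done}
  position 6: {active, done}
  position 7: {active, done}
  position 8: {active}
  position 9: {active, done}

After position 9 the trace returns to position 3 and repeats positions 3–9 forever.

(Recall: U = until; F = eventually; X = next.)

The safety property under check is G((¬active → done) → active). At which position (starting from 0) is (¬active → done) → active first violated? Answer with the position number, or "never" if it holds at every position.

2

Check (¬active → done) → active at each position in order: 0 ✓, 1 ✓.
At position 2 the labels are {done}, so (¬active → done) → active is false there. This is the first violation.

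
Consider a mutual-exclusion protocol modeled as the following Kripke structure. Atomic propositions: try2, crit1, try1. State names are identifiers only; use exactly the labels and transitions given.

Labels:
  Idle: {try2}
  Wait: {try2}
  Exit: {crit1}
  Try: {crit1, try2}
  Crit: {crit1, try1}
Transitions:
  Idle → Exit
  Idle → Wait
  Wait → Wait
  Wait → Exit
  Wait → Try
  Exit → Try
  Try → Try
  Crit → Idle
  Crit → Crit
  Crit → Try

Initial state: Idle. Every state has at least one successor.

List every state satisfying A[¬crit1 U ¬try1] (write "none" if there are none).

States satisfying ¬crit1: {Idle, Wait}.
States satisfying ¬try1: {Idle, Wait, Exit, Try}.
States satisfying A[¬crit1 U ¬try1]: {Idle, Wait, Exit, Try}.

{Idle, Wait, Exit, Try}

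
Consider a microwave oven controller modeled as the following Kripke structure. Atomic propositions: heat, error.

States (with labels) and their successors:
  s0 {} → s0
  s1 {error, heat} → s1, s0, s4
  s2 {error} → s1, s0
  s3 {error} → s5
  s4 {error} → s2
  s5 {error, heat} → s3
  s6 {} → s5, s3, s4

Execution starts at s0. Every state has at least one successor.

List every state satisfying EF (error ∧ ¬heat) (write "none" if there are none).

States satisfying error ∧ ¬heat: {s2, s3, s4}.
States satisfying EF (error ∧ ¬heat): {s1, s2, s3, s4, s5, s6}.

{s1, s2, s3, s4, s5, s6}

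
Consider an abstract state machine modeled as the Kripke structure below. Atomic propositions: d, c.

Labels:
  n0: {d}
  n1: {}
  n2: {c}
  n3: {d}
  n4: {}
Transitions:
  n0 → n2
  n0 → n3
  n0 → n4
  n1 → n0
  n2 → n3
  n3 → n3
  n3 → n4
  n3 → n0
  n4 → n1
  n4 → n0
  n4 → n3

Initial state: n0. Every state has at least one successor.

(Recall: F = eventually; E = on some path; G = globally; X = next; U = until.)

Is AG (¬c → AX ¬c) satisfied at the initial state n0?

Violated

States satisfying ¬c → AX ¬c: {n1, n2, n3, n4}.
States satisfying AG (¬c → AX ¬c): ∅.
n0 is reachable from n0 and violates ¬c → AX ¬c, so AG fails at n0.
n0 ∉ Sat(AG (¬c → AX ¬c)).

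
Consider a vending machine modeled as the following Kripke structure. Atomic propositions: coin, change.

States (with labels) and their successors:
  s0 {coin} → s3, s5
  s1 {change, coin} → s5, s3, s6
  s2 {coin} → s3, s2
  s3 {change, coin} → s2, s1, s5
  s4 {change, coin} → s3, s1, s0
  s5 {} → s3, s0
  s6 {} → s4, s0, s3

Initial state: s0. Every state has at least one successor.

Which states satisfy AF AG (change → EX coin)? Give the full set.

States satisfying AG (change → EX coin): {s0, s1, s2, s3, s4, s5, s6}.
States satisfying AF AG (change → EX coin): {s0, s1, s2, s3, s4, s5, s6}.

{s0, s1, s2, s3, s4, s5, s6}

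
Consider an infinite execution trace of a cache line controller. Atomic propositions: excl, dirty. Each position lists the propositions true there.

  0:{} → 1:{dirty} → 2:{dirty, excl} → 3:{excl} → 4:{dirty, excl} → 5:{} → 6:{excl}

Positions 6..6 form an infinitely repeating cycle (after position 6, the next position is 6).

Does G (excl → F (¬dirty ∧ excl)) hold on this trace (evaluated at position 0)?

Yes

excl → F (¬dirty ∧ excl) holds at every position 0..6, and those are all positions ever visited, so G (excl → F (¬dirty ∧ excl)) holds.
Positions where excl holds: 2, 3, 4, 6.
Check F (¬dirty ∧ excl) at each: 2→ok, 3→ok, 4→ok, 6→ok.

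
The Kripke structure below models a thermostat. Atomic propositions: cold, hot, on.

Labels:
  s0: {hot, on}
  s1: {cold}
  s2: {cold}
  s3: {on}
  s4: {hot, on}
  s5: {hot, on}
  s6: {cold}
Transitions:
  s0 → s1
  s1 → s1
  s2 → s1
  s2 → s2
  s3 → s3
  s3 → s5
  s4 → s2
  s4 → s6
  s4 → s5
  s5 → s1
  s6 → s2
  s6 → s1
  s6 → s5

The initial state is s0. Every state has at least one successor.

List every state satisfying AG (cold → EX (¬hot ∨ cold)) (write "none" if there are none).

{s0, s1, s2, s3, s4, s5, s6}

States satisfying cold → EX (¬hot ∨ cold): {s0, s1, s2, s3, s4, s5, s6}.
States satisfying AG (cold → EX (¬hot ∨ cold)): {s0, s1, s2, s3, s4, s5, s6}.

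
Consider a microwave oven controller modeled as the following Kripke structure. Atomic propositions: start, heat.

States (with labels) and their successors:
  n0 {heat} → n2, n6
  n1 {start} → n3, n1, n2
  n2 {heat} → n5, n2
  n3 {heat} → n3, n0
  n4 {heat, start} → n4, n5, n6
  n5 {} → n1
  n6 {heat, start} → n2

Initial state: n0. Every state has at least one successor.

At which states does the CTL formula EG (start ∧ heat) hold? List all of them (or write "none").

{n4}

States satisfying start ∧ heat: {n4, n6}.
States satisfying EG (start ∧ heat): {n4}.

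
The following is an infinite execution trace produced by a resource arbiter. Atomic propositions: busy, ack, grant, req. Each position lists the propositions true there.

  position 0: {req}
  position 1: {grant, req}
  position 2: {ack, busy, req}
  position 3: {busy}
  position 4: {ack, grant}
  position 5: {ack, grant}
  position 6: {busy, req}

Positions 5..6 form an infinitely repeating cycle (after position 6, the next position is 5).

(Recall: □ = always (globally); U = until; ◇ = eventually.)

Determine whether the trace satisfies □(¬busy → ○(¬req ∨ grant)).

¬busy → ○(¬req ∨ grant) must hold at every position from 0 onward. It fails at position 1, so □(¬busy → ○(¬req ∨ grant)) is false.
Positions where ¬busy holds: 0, 1, 4, 5.
Check ○(¬req ∨ grant) at each: 0→ok, 1→fails, 4→ok, 5→fails.

Does not hold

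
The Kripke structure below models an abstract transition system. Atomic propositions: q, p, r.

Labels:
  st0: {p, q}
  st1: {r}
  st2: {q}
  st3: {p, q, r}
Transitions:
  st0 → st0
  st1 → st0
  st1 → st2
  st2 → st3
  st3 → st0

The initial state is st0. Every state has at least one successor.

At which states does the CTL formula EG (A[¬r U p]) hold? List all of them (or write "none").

{st0, st2, st3}

States satisfying A[¬r U p]: {st0, st2, st3}.
States satisfying EG (A[¬r U p]): {st0, st2, st3}.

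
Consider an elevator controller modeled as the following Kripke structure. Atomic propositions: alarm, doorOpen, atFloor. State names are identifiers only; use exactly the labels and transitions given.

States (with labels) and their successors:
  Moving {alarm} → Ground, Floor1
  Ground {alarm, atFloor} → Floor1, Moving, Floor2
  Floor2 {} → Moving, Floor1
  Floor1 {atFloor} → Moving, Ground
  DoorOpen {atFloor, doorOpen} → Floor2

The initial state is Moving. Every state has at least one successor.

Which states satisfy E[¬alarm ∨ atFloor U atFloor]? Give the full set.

{Ground, Floor2, Floor1, DoorOpen}

States satisfying ¬alarm ∨ atFloor: {Ground, Floor2, Floor1, DoorOpen}.
States satisfying atFloor: {Ground, Floor1, DoorOpen}.
States satisfying E[¬alarm ∨ atFloor U atFloor]: {Ground, Floor2, Floor1, DoorOpen}.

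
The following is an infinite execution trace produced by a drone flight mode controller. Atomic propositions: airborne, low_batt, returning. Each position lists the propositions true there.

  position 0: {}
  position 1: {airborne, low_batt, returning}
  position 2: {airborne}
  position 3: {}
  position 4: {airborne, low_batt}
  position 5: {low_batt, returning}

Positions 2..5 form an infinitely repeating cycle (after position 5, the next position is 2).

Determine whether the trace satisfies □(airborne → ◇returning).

airborne → ◇returning holds at every position 0..5, and those are all positions ever visited, so □(airborne → ◇returning) holds.
Positions where airborne holds: 1, 2, 4.
Check ◇returning at each: 1→ok, 2→ok, 4→ok.

Holds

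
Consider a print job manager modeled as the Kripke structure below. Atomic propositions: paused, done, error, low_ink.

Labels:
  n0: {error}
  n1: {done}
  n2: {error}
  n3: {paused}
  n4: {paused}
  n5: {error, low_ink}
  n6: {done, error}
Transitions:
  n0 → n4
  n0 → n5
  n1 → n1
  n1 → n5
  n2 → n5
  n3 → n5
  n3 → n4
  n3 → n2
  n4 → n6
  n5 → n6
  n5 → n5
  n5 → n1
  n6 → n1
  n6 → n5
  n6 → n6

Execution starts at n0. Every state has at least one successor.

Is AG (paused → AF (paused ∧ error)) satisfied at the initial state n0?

States satisfying paused → AF (paused ∧ error): {n0, n1, n2, n5, n6}.
States satisfying AG (paused → AF (paused ∧ error)): {n1, n2, n5, n6}.
n4 is reachable from n0 and violates paused → AF (paused ∧ error), so AG fails at n0.
n0 ∉ Sat(AG (paused → AF (paused ∧ error))).

Does not hold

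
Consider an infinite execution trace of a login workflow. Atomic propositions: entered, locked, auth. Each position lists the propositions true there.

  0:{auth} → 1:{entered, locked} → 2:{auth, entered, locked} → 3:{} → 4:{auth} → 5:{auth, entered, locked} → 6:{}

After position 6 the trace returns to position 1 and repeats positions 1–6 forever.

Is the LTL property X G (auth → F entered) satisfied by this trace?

Holds

The position after 0 is 1; G (auth → F entered) is true there.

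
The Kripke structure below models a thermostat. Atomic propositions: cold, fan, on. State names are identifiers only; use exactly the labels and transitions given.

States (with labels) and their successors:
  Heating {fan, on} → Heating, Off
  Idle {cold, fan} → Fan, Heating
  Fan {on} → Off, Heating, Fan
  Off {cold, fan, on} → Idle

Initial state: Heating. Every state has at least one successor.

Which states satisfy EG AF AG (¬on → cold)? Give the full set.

States satisfying AF AG (¬on → cold): {Heating, Idle, Fan, Off}.
States satisfying EG AF AG (¬on → cold): {Heating, Idle, Fan, Off}.

{Heating, Idle, Fan, Off}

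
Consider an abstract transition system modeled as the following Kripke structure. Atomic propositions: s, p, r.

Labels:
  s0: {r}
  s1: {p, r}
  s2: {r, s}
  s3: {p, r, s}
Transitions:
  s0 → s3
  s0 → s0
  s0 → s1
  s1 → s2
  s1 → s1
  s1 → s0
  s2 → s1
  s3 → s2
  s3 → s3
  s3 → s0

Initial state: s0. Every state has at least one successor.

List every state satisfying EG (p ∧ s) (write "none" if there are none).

{s3}

States satisfying p ∧ s: {s3}.
States satisfying EG (p ∧ s): {s3}.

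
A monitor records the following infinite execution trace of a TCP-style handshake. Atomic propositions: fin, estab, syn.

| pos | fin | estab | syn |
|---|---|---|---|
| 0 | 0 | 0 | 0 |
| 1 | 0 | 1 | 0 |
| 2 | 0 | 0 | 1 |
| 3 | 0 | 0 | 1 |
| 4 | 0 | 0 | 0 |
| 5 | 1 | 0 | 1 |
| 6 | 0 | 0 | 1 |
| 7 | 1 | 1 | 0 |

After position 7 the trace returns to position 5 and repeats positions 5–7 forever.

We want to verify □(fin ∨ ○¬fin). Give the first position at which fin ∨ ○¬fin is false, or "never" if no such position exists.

4

Check fin ∨ ○¬fin at each position in order: 0 ✓, 1 ✓, 2 ✓, 3 ✓.
At position 4 the labels are {} and the next position 5 has {fin, syn}, so fin ∨ ○¬fin is false there. This is the first violation.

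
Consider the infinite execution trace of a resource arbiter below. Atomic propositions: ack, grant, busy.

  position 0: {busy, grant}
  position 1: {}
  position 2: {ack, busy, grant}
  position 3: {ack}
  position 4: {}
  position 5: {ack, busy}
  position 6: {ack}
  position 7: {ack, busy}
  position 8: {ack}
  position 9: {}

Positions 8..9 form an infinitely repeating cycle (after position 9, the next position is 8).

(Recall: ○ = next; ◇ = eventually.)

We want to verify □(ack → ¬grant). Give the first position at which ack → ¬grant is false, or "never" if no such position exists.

Check ack → ¬grant at each position in order: 0 ✓, 1 ✓.
At position 2 the labels are {ack, busy, grant}, so ack → ¬grant is false there. This is the first violation.

2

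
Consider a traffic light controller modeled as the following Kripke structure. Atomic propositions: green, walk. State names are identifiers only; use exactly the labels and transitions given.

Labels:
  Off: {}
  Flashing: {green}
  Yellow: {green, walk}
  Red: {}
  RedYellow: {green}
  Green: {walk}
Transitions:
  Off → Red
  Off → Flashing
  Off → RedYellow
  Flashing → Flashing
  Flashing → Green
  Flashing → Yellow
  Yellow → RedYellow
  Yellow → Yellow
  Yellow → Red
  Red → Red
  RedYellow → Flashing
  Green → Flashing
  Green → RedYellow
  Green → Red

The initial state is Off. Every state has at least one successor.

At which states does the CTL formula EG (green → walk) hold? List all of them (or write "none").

States satisfying green → walk: {Off, Yellow, Red, Green}.
States satisfying EG (green → walk): {Off, Yellow, Red, Green}.

{Off, Yellow, Red, Green}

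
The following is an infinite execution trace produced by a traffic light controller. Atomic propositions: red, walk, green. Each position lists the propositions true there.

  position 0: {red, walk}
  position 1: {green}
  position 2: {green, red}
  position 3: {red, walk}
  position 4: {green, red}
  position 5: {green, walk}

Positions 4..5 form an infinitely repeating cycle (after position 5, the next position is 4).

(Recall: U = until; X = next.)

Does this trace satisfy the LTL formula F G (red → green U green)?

Satisfied

G (red → green U green) holds at position 4, which is reachable from 0, so F G (red → green U green) holds.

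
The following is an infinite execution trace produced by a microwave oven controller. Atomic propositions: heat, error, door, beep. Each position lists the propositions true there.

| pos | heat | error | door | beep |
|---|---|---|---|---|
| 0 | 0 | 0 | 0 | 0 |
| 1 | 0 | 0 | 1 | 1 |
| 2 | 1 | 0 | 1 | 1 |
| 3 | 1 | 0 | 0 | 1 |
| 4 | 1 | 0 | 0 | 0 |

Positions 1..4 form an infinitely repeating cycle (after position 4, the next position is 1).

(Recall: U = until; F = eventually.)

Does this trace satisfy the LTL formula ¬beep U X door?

Holds

Walking from position 0: X door first holds at position 0, and ¬beep holds at every earlier position along the way, so ¬beep U X door holds.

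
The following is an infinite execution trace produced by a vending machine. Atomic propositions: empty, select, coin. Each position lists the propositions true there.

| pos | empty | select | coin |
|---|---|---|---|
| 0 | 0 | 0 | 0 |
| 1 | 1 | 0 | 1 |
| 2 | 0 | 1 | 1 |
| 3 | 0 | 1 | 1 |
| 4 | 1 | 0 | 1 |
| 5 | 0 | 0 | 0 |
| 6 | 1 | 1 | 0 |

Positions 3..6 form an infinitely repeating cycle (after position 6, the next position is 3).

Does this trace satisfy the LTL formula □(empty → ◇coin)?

empty → ◇coin holds at every position 0..6, and those are all positions ever visited, so □(empty → ◇coin) holds.
Positions where empty holds: 1, 4, 6.
Check ◇coin at each: 1→ok, 4→ok, 6→ok.

Holds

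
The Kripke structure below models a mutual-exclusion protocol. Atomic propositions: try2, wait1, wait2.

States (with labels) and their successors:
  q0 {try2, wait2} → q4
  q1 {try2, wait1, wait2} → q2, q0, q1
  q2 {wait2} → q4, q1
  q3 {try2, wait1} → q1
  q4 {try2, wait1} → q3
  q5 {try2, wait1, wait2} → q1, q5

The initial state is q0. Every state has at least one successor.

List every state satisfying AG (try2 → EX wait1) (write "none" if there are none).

States satisfying try2 → EX wait1: {q0, q1, q2, q3, q4, q5}.
States satisfying AG (try2 → EX wait1): {q0, q1, q2, q3, q4, q5}.

{q0, q1, q2, q3, q4, q5}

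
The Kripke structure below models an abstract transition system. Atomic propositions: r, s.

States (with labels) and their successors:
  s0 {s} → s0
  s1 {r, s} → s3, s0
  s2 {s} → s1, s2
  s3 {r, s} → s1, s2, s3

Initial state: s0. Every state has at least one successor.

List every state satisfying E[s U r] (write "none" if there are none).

{s1, s2, s3}

States satisfying s: {s0, s1, s2, s3}.
States satisfying r: {s1, s3}.
States satisfying E[s U r]: {s1, s2, s3}.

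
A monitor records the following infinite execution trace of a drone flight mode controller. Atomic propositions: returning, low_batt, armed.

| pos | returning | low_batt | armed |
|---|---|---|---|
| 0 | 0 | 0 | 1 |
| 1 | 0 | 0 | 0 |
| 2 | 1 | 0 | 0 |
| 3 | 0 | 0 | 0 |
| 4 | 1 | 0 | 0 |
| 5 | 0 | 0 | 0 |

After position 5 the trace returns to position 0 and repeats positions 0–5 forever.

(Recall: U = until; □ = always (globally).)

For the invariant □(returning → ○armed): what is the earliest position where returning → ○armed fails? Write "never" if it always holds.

2

Check returning → ○armed at each position in order: 0 ✓, 1 ✓.
At position 2 the labels are {returning} and the next position 3 has {}, so returning → ○armed is false there. This is the first violation.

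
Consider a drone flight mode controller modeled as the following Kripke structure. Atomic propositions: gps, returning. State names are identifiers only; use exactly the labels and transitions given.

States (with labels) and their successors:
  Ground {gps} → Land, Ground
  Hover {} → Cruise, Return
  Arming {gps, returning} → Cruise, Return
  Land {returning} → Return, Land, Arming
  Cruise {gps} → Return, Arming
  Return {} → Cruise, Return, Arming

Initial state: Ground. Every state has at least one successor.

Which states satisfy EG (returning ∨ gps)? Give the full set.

States satisfying returning ∨ gps: {Ground, Arming, Land, Cruise}.
States satisfying EG (returning ∨ gps): {Ground, Arming, Land, Cruise}.

{Ground, Arming, Land, Cruise}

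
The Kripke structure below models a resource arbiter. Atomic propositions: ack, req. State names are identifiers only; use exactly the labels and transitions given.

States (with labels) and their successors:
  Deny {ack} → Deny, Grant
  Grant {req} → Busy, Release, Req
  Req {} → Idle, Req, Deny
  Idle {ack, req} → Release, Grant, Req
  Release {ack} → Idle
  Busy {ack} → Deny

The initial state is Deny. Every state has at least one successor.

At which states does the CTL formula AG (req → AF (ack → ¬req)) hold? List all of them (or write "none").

States satisfying req → AF (ack → ¬req): {Deny, Grant, Req, Idle, Release, Busy}.
States satisfying AG (req → AF (ack → ¬req)): {Deny, Grant, Req, Idle, Release, Busy}.

{Deny, Grant, Req, Idle, Release, Busy}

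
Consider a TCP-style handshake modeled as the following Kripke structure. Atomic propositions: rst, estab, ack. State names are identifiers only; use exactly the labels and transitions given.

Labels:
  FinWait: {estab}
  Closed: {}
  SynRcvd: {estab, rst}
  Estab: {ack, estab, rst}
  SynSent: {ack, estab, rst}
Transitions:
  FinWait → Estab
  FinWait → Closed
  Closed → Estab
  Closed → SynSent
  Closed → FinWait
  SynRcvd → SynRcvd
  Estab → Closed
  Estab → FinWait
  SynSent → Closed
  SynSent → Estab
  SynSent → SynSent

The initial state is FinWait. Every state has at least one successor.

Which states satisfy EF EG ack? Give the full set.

States satisfying EG ack: {SynSent}.
States satisfying EF EG ack: {FinWait, Closed, Estab, SynSent}.

{FinWait, Closed, Estab, SynSent}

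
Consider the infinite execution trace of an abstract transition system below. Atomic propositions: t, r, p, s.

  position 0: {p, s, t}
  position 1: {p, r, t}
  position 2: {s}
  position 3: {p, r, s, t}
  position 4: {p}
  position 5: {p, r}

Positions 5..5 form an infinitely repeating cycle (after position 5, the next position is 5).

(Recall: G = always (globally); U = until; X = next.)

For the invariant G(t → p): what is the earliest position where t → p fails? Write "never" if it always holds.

never

t → p holds at every position 0..5, and those are all the positions the trace ever visits, so the invariant G(t → p) is never violated.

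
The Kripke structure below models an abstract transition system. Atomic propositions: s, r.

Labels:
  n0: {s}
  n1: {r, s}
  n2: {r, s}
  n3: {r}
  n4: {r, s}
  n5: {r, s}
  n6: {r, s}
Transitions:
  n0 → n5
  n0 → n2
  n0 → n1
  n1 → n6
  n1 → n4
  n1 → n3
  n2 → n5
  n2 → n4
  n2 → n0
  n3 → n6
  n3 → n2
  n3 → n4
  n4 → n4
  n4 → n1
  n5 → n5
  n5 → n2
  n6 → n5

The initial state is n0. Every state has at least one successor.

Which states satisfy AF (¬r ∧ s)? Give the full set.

States satisfying ¬r ∧ s: {n0}.
States satisfying AF (¬r ∧ s): {n0}.

{n0}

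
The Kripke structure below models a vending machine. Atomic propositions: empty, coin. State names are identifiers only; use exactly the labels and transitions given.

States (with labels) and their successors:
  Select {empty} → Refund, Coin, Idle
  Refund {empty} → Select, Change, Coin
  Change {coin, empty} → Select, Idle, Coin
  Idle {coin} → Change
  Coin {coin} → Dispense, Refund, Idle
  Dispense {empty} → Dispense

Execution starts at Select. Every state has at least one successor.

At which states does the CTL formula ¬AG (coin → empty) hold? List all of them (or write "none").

{Select, Refund, Change, Idle, Coin}

States satisfying coin → empty: {Select, Refund, Change, Dispense}.
States satisfying AG (coin → empty): {Dispense}.
States satisfying ¬AG (coin → empty): {Select, Refund, Change, Idle, Coin}.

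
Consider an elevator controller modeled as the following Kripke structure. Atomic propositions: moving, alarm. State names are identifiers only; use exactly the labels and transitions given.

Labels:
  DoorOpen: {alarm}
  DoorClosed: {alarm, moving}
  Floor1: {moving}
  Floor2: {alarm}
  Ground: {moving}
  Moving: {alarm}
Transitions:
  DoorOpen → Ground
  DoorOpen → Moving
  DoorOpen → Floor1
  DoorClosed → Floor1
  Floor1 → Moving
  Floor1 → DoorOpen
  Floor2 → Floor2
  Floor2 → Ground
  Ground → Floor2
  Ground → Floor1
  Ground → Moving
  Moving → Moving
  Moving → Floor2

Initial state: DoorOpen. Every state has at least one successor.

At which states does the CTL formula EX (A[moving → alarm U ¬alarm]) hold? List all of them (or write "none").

States satisfying A[moving → alarm U ¬alarm]: {DoorClosed, Floor1, Ground}.
States satisfying EX (A[moving → alarm U ¬alarm]): {DoorOpen, DoorClosed, Floor2, Ground}.

{DoorOpen, DoorClosed, Floor2, Ground}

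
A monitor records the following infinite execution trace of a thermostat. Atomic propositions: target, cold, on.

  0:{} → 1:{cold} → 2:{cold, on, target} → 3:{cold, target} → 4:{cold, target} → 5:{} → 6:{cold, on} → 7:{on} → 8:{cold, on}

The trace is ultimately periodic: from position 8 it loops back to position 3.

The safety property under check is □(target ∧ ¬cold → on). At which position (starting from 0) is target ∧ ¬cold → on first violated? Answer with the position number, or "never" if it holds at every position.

target ∧ ¬cold → on holds at every position 0..8, and those are all the positions the trace ever visits, so the invariant □(target ∧ ¬cold → on) is never violated.

never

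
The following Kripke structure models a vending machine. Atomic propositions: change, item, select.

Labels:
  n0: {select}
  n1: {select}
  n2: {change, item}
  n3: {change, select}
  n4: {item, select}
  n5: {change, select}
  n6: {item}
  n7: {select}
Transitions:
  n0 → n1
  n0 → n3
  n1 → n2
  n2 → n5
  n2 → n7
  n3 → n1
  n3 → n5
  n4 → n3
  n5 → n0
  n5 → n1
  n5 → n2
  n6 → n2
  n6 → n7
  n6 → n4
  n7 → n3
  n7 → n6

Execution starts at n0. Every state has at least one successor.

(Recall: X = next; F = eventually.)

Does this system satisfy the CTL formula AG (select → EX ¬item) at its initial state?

States satisfying select → EX ¬item: {n0, n2, n3, n4, n5, n6, n7}.
States satisfying AG (select → EX ¬item): ∅.
n1 is reachable from n0 and violates select → EX ¬item, so AG fails at n0.
n0 ∉ Sat(AG (select → EX ¬item)).

Violated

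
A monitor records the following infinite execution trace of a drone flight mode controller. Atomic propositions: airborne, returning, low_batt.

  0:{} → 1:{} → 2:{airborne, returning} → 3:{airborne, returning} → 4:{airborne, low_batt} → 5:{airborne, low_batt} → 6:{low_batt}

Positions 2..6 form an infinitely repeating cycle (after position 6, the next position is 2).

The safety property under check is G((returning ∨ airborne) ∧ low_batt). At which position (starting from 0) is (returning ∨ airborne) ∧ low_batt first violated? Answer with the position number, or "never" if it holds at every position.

0

At position 0 the labels are {}, so (returning ∨ airborne) ∧ low_batt is false there. This is the first violation.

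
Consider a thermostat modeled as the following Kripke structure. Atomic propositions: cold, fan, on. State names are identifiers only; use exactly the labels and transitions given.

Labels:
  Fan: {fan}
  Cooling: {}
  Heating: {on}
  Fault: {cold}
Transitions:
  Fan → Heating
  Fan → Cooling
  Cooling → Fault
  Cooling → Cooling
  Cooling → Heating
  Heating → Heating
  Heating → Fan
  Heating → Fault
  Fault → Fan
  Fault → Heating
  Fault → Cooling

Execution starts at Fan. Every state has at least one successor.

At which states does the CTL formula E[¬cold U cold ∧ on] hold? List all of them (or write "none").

none

States satisfying ¬cold: {Fan, Cooling, Heating}.
States satisfying cold ∧ on: ∅.
States satisfying E[¬cold U cold ∧ on]: ∅.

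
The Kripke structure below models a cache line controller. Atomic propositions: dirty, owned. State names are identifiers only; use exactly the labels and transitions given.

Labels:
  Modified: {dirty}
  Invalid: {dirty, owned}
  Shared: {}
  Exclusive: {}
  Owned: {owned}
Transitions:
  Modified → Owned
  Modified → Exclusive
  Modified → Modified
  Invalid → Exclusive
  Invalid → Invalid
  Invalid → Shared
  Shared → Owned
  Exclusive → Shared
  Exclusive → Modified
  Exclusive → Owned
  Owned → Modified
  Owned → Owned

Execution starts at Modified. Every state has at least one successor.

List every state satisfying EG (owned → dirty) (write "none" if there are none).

{Modified, Invalid, Exclusive}

States satisfying owned → dirty: {Modified, Invalid, Shared, Exclusive}.
States satisfying EG (owned → dirty): {Modified, Invalid, Exclusive}.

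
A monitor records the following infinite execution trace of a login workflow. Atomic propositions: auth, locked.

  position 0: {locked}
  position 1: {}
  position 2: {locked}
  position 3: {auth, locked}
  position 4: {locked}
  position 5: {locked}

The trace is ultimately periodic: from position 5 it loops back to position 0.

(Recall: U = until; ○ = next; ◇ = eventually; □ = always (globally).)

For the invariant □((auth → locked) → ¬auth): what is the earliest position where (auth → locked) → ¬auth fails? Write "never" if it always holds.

Check (auth → locked) → ¬auth at each position in order: 0 ✓, 1 ✓, 2 ✓.
At position 3 the labels are {auth, locked}, so (auth → locked) → ¬auth is false there. This is the first violation.

3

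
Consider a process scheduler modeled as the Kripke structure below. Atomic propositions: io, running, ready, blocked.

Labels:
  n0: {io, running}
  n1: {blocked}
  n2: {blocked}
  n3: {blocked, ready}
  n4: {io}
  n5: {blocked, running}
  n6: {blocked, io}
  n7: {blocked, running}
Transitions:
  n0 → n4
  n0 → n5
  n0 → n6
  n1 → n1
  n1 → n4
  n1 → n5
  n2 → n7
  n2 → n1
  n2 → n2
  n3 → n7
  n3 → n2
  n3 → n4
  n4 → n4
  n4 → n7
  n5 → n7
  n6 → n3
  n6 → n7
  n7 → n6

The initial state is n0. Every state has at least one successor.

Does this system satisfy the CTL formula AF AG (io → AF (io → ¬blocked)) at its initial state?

States satisfying AG (io → AF (io → ¬blocked)): {n0, n1, n2, n3, n4, n5, n6, n7}.
States satisfying AF AG (io → AF (io → ¬blocked)): {n0, n1, n2, n3, n4, n5, n6, n7}.
n0 ∈ Sat(AF AG (io → AF (io → ¬blocked))).

Satisfied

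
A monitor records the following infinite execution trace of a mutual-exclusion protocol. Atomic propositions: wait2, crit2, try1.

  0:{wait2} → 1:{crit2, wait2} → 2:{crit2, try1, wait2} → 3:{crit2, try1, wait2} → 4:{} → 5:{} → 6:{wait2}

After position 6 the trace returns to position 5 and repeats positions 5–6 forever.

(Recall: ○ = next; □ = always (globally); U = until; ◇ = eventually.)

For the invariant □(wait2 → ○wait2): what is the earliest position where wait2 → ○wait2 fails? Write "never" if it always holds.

Check wait2 → ○wait2 at each position in order: 0 ✓, 1 ✓, 2 ✓.
At position 3 the labels are {crit2, try1, wait2} and the next position 4 has {}, so wait2 → ○wait2 is false there. This is the first violation.

3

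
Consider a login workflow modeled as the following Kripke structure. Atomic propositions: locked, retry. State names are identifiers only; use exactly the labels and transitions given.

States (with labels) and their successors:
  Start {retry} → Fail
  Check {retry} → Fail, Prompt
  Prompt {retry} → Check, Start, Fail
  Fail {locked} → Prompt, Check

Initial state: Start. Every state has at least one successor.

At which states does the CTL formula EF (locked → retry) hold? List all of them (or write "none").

{Start, Check, Prompt, Fail}

States satisfying locked → retry: {Start, Check, Prompt}.
States satisfying EF (locked → retry): {Start, Check, Prompt, Fail}.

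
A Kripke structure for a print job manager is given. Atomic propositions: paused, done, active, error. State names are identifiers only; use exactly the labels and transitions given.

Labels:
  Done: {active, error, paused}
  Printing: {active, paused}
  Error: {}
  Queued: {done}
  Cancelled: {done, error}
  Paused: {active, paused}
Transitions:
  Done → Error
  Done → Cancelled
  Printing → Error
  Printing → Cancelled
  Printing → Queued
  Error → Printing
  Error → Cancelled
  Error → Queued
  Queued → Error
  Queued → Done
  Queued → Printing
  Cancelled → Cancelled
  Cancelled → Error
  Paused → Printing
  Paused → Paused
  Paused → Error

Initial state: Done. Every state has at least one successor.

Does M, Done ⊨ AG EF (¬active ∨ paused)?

Holds

States satisfying EF (¬active ∨ paused): {Done, Printing, Error, Queued, Cancelled, Paused}.
States satisfying AG EF (¬active ∨ paused): {Done, Printing, Error, Queued, Cancelled, Paused}.
Every state reachable from Done satisfies EF (¬active ∨ paused).
Done ∈ Sat(AG EF (¬active ∨ paused)).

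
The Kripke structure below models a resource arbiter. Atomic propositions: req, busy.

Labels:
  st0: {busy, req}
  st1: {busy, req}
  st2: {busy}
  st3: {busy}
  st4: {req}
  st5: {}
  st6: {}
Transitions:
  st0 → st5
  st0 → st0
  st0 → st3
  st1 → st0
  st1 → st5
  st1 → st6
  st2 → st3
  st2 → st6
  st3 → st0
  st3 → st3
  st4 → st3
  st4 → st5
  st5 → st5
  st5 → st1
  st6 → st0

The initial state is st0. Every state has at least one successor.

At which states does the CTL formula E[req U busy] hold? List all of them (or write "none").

States satisfying req: {st0, st1, st4}.
States satisfying busy: {st0, st1, st2, st3}.
States satisfying E[req U busy]: {st0, st1, st2, st3, st4}.

{st0, st1, st2, st3, st4}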